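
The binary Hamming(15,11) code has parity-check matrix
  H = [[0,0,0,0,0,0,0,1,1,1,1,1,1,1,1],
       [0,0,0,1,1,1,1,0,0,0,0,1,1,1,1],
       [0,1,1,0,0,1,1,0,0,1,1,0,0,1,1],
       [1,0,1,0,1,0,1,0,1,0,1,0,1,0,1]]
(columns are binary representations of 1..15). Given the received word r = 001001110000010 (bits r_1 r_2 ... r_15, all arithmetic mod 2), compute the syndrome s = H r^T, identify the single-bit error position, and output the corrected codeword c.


s = (0, 1, 0, 0)^T, error position = 4, corrected codeword c = 001101110000010

Compute s = H r^T mod 2 one row at a time:
  s_1 = 1 + 0 + 0 + 0 + 0 + 0 + 1 + 0 = 2 ≡ 0 (mod 2).
  s_2 = 0 + 0 + 1 + 1 + 0 + 0 + 1 + 0 = 3 ≡ 1 (mod 2).
  s_3 = 0 + 1 + 1 + 1 + 0 + 0 + 1 + 0 = 4 ≡ 0 (mod 2).
  s_4 = 0 + 1 + 0 + 1 + 0 + 0 + 0 + 0 = 2 ≡ 0 (mod 2).
s = (0, 1, 0, 0)^T — this equals column 4 of H (binary 0100), so error is at position 4.
Correct: flip bit 4 of r = 001001110000010 to get c = 001101110000010.


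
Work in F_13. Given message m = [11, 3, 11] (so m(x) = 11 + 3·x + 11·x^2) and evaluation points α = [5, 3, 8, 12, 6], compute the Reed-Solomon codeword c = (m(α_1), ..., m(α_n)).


c = [2, 2, 11, 6, 9]

Message polynomial: m(x) = 11 + 3·x + 11·x^2 (mod 13).
For each evaluation point α_i, compute m(α_i) mod 13:
  α_1 = 5: Horner steps 11 → 6 → 2, so m(5) = 2.
  α_2 = 3: Horner steps 11 → 10 → 2, so m(3) = 2.
  α_3 = 8: Horner steps 11 → 0 → 11, so m(8) = 11.
  α_4 = 12: Horner steps 11 → 5 → 6, so m(12) = 6.
  α_5 = 6: Horner steps 11 → 4 → 9, so m(6) = 9.
Codeword c = [2, 2, 11, 6, 9] ∈ F_13^5.


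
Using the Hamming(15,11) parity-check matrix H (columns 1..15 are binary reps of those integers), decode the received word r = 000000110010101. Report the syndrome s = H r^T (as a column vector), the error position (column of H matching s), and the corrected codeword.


s = (0, 1, 1, 0)^T, error position = 6, corrected codeword c = 000001110010101

Compute s = H r^T mod 2 one row at a time:
  s_1 = 1 + 0 + 0 + 1 + 0 + 1 + 0 + 1 = 4 ≡ 0 (mod 2).
  s_2 = 0 + 0 + 0 + 1 + 0 + 1 + 0 + 1 = 3 ≡ 1 (mod 2).
  s_3 = 0 + 0 + 0 + 1 + 0 + 1 + 0 + 1 = 3 ≡ 1 (mod 2).
  s_4 = 0 + 0 + 0 + 1 + 0 + 1 + 1 + 1 = 4 ≡ 0 (mod 2).
s = (0, 1, 1, 0)^T — this equals column 6 of H (binary 0110), so error is at position 6.
Correct: flip bit 6 of r = 000000110010101 to get c = 000001110010101.


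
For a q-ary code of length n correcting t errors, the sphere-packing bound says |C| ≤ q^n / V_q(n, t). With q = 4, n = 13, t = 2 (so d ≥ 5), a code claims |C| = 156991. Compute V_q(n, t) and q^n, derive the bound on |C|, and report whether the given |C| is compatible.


V_q(n, t) = 742, q^n = 67108864, Hamming bound = 90443, |C| = 156991 > bound (violated).

Step 1: Compute V_q(n, t) = Σ_{j=0}^2 C(n, j) (q−1)^j.
  j = 0: C(13,0)·(3)^0 = 1·1 = 1.
  j = 1: C(13,1)·(3)^1 = 13·3 = 39.
  j = 2: C(13,2)·(3)^2 = 78·9 = 702.
  V_q(n, t) = 1 + 39 + 702 = 742.
Step 2: q^n = 4^13 = 67108864.
Step 3: Hamming bound ⌊q^n / V_q(n,t)⌋ = ⌊67108864/742⌋ = 90443.
Step 4: Compare |C| = 156991 to 90443: violated.
The claimed |C| lies above the Hamming bound, so no 4-ary code of length 13 with d ≥ 5 can have 156991 codewords.


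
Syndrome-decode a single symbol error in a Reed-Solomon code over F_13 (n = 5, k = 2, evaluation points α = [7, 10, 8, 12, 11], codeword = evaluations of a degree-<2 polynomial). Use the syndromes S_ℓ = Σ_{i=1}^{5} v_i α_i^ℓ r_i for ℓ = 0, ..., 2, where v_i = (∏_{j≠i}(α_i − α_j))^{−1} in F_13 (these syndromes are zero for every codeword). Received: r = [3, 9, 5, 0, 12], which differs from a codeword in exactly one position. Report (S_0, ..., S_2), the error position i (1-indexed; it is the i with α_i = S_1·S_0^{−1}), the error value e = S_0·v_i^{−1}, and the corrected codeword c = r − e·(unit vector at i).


S = (1, 11, 4), error at position 5, error magnitude e = 1, c = [3, 9, 5, 0, 11].

Step 1: column multipliers v_i = (∏_{j≠i}(α_i − α_j))^{−1} mod 13.
  i = 1 (α = 7): (7−10)(7−8)(7−12)(7−11) = (−3)·(−1)·(−5)·(−4) = 60 ≡ 8, so v_1 = 8^{−1} = 5 (mod 13).
  i = 2 (α = 10): (10−7)(10−8)(10−12)(10−11) = 3·2·(−2)·(−1) = 12 ≡ 12, so v_2 = 12^{−1} = 12 (mod 13).
  i = 3 (α = 8): (8−7)(8−10)(8−12)(8−11) = 1·(−2)·(−4)·(−3) = −24 ≡ 2, so v_3 = 2^{−1} = 7 (mod 13).
  i = 4 (α = 12): (12−7)(12−10)(12−8)(12−11) = 5·2·4·1 = 40 ≡ 1, so v_4 = 1^{−1} = 1 (mod 13).
  i = 5 (α = 11): (11−7)(11−10)(11−8)(11−12) = 4·1·3·(−1) = −12 ≡ 1, so v_5 = 1^{−1} = 1 (mod 13).
  v = [5, 12, 7, 1, 1].
Step 2: syndromes of r = [3, 9, 5, 0, 12] (all sums mod 13).
  S_0 = Σ v_i r_i = 5·3 + 12·9 + 7·5 + 1·0 + 1·12 = 170 ≡ 1.
  S_1 = Σ v_i α_i r_i = 5·7·3 + 12·10·9 + 7·8·5 + 1·12·0 + 1·11·12 = 1597 ≡ 11.
  α_i^2 mod 13 = [10, 9, 12, 1, 4].
  S_2 = Σ v_i α_i^2 r_i = 5·10·3 + 12·9·9 + 7·12·5 + 1·1·0 + 1·4·12 = 1590 ≡ 4.
  S = (1, 11, 4) ≠ 0, so r is not a codeword (an error is present).
Step 3: locate the error. For a single error e at position i, S_ℓ = v_i·e·α_i^ℓ, so α_err = S_1/S_0.
  S_0^{−1} = 1^{−1} = 1 (mod 13), so α_err = 11·1 = 11 ≡ 11 = α_5. Error position i = 5.
  Consistency check: S_2/S_1 = 4·6 = 24 ≡ 11 = α_err ✓ (single-error assumption holds).
Step 4: error magnitude e = S_0/v_5 = S_0·∏_{j≠5}(α_5 − α_j) = 1·1 = 1 ≡ 1 (mod 13).
Step 5: correct position 5: c_5 = r_5 − e = 12 − 1 ≡ 11 (mod 13). Hence c = [3, 9, 5, 0, 11].
  Check: interpolating c through the α_i gives m(x) = 2 + 2·x (degree < 2) with m(α_i) = c_i for every i, so c is indeed a codeword.


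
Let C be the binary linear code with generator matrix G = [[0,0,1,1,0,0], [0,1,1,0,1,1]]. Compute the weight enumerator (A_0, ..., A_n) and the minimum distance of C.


Weight distribution: A_0 = 1, A_2 = 1, A_4 = 2. Minimum distance d = 2.

Enumerate all 2^2 = 4 messages m ∈ F_2^2.
For each, compute codeword c = mG in F_2^6, then tally its weight.
  m = 00 → c = 000000, weight = 0.
  m = 10 → c = 001100, weight = 2.
  m = 01 → c = 011011, weight = 4.
  m = 11 → c = 010111, weight = 4.
Tally weights:
  weight 0: 1 codewords.
  weight 2: 1 codewords.
  weight 4: 2 codewords.
Minimum distance d = smallest w > 0 with A_w > 0 = 2.
Sanity: Σ A_w = 4 = 2^2 = 4 ✓.


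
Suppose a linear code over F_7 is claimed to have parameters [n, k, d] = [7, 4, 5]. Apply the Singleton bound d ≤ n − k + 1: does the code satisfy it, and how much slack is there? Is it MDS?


Singleton RHS = n − k + 1 = 4, slack = -1, bound violated (no such code; not MDS).

Singleton bound: d ≤ n − k + 1.
Here n = 7, k = 4, so n − k + 1 = 4.
Given d = 5, check d ≤ 4: NO.
Slack = (n − k + 1) − d = -1.
The slack is negative: d = 5 exceeds n − k + 1 = 4 by 1, so the Singleton bound is violated and no linear [7, 4, 5]_7 code can exist. In particular it is not MDS (MDS requires d = n − k + 1 exactly).
Description: the claimed parameters are [7, 4, 5]_7; such a code would be impossible (violates the Singleton bound).


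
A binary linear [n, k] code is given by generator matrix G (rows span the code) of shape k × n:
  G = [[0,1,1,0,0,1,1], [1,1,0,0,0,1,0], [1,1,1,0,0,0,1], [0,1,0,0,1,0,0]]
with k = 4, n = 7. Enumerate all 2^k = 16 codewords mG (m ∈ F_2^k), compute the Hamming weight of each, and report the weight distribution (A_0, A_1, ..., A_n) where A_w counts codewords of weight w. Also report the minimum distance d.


Weight distribution: A_0 = 1, A_1 = 2, A_2 = 2, A_3 = 4, A_4 = 5, A_5 = 2. Minimum distance d = 1.

Enumerate all 2^4 = 16 messages m ∈ F_2^4.
For each, compute codeword c = mG in F_2^7, then tally its weight.
  m = 0000 → c = 0000000, weight = 0.
  m = 1000 → c = 0110011, weight = 4.
  m = 0100 → c = 1100010, weight = 3.
  m = 1100 → c = 1010001, weight = 3.
  m = 0010 → c = 1110001, weight = 4.
  m = 1010 → c = 1000010, weight = 2.
  m = 0110 → c = 0010011, weight = 3.
  m = 1110 → c = 0100000, weight = 1.
  m = 0001 → c = 0100100, weight = 2.
  m = 1001 → c = 0010111, weight = 4.
  m = 0101 → c = 1000110, weight = 3.
  m = 1101 → c = 1110101, weight = 5.
  m = 0011 → c = 1010101, weight = 4.
  m = 1011 → c = 1100110, weight = 4.
  m = 0111 → c = 0110111, weight = 5.
  m = 1111 → c = 0000100, weight = 1.
Tally weights:
  weight 0: 1 codewords.
  weight 1: 2 codewords.
  weight 2: 2 codewords.
  weight 3: 4 codewords.
  weight 4: 5 codewords.
  weight 5: 2 codewords.
Minimum distance d = smallest w > 0 with A_w > 0 = 1.
Sanity: Σ A_w = 16 = 2^4 = 16 ✓.


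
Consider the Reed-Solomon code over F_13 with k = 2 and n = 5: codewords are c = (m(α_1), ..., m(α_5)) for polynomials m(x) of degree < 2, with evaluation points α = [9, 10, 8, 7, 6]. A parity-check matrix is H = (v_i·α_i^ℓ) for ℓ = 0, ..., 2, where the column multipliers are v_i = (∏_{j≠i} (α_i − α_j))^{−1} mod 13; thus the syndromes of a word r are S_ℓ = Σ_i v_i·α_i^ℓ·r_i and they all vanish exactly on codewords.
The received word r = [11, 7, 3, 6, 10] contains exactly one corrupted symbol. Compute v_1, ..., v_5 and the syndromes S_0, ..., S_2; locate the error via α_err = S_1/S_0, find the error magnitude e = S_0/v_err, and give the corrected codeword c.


S = (10, 2, 3), error at position 3, error magnitude e = 1, c = [11, 7, 2, 6, 10].

Step 1: column multipliers v_i = (∏_{j≠i}(α_i − α_j))^{−1} mod 13.
  i = 1 (α = 9): (9−10)(9−8)(9−7)(9−6) = (−1)·1·2·3 = −6 ≡ 7, so v_1 = 7^{−1} = 2 (mod 13).
  i = 2 (α = 10): (10−9)(10−8)(10−7)(10−6) = 1·2·3·4 = 24 ≡ 11, so v_2 = 11^{−1} = 6 (mod 13).
  i = 3 (α = 8): (8−9)(8−10)(8−7)(8−6) = (−1)·(−2)·1·2 = 4 ≡ 4, so v_3 = 4^{−1} = 10 (mod 13).
  i = 4 (α = 7): (7−9)(7−10)(7−8)(7−6) = (−2)·(−3)·(−1)·1 = −6 ≡ 7, so v_4 = 7^{−1} = 2 (mod 13).
  i = 5 (α = 6): (6−9)(6−10)(6−8)(6−7) = (−3)·(−4)·(−2)·(−1) = 24 ≡ 11, so v_5 = 11^{−1} = 6 (mod 13).
  v = [2, 6, 10, 2, 6].
Step 2: syndromes of r = [11, 7, 3, 6, 10] (all sums mod 13).
  S_0 = Σ v_i r_i = 2·11 + 6·7 + 10·3 + 2·6 + 6·10 = 166 ≡ 10.
  S_1 = Σ v_i α_i r_i = 2·9·11 + 6·10·7 + 10·8·3 + 2·7·6 + 6·6·10 = 1302 ≡ 2.
  α_i^2 mod 13 = [3, 9, 12, 10, 10].
  S_2 = Σ v_i α_i^2 r_i = 2·3·11 + 6·9·7 + 10·12·3 + 2·10·6 + 6·10·10 = 1524 ≡ 3.
  S = (10, 2, 3) ≠ 0, so r is not a codeword (an error is present).
Step 3: locate the error. For a single error e at position i, S_ℓ = v_i·e·α_i^ℓ, so α_err = S_1/S_0.
  S_0^{−1} = 10^{−1} = 4 (mod 13), so α_err = 2·4 = 8 ≡ 8 = α_3. Error position i = 3.
  Consistency check: S_2/S_1 = 3·7 = 21 ≡ 8 = α_err ✓ (single-error assumption holds).
Step 4: error magnitude e = S_0/v_3 = S_0·∏_{j≠3}(α_3 − α_j) = 10·4 = 40 ≡ 1 (mod 13).
Step 5: correct position 3: c_3 = r_3 − e = 3 − 1 ≡ 2 (mod 13). Hence c = [11, 7, 2, 6, 10].
  Check: interpolating c through the α_i gives m(x) = 8 + 9·x (degree < 2) with m(α_i) = c_i for every i, so c is indeed a codeword.


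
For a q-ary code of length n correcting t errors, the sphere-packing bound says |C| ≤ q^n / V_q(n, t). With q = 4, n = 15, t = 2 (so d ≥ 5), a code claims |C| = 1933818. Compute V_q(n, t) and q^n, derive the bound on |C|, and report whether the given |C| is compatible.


V_q(n, t) = 991, q^n = 1073741824, Hamming bound = 1083493, |C| = 1933818 > bound (violated).

Step 1: Compute V_q(n, t) = Σ_{j=0}^2 C(n, j) (q−1)^j.
  j = 0: C(15,0)·(3)^0 = 1·1 = 1.
  j = 1: C(15,1)·(3)^1 = 15·3 = 45.
  j = 2: C(15,2)·(3)^2 = 105·9 = 945.
  V_q(n, t) = 1 + 45 + 945 = 991.
Step 2: q^n = 4^15 = 1073741824.
Step 3: Hamming bound ⌊q^n / V_q(n,t)⌋ = ⌊1073741824/991⌋ = 1083493.
Step 4: Compare |C| = 1933818 to 1083493: violated.
The claimed |C| lies above the Hamming bound, so no 4-ary code of length 15 with d ≥ 5 can have 1933818 codewords.


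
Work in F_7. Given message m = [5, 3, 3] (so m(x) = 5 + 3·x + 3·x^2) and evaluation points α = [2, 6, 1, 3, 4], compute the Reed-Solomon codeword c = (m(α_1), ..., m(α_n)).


c = [2, 5, 4, 6, 2]

Message polynomial: m(x) = 5 + 3·x + 3·x^2 (mod 7).
For each evaluation point α_i, compute m(α_i) mod 7:
  α_1 = 2: Horner steps 3 → 2 → 2, so m(2) = 2.
  α_2 = 6: Horner steps 3 → 0 → 5, so m(6) = 5.
  α_3 = 1: Horner steps 3 → 6 → 4, so m(1) = 4.
  α_4 = 3: Horner steps 3 → 5 → 6, so m(3) = 6.
  α_5 = 4: Horner steps 3 → 1 → 2, so m(4) = 2.
Codeword c = [2, 5, 4, 6, 2] ∈ F_7^5.


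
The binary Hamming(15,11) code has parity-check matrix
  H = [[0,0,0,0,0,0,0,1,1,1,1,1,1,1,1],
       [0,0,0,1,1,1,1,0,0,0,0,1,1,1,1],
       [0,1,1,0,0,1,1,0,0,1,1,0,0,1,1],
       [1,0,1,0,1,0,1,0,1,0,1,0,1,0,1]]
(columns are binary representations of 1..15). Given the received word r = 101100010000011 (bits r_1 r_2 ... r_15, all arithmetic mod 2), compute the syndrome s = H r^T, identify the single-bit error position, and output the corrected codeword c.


s = (1, 1, 1, 1)^T, error position = 15, corrected codeword c = 101100010000010

Compute s = H r^T mod 2 one row at a time:
  s_1 = 1 + 0 + 0 + 0 + 0 + 0 + 1 + 1 = 3 ≡ 1 (mod 2).
  s_2 = 1 + 0 + 0 + 0 + 0 + 0 + 1 + 1 = 3 ≡ 1 (mod 2).
  s_3 = 0 + 1 + 0 + 0 + 0 + 0 + 1 + 1 = 3 ≡ 1 (mod 2).
  s_4 = 1 + 1 + 0 + 0 + 0 + 0 + 0 + 1 = 3 ≡ 1 (mod 2).
s = (1, 1, 1, 1)^T — this equals column 15 of H (binary 1111), so error is at position 15.
Correct: flip bit 15 of r = 101100010000011 to get c = 101100010000010.


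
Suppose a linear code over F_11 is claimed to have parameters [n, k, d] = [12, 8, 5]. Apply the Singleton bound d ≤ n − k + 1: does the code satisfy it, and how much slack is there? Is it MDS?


Singleton RHS = n − k + 1 = 5, slack = 0, bound satisfied, MDS.

Singleton bound: d ≤ n − k + 1.
Here n = 12, k = 8, so n − k + 1 = 5.
Given d = 5, check d ≤ 5: YES.
Slack = (n − k + 1) − d = 0.
The code is MDS (slack = 0).
Description: the claimed parameters are [12, 8, 5]_11; such a code would be MDS (meets Singleton bound).


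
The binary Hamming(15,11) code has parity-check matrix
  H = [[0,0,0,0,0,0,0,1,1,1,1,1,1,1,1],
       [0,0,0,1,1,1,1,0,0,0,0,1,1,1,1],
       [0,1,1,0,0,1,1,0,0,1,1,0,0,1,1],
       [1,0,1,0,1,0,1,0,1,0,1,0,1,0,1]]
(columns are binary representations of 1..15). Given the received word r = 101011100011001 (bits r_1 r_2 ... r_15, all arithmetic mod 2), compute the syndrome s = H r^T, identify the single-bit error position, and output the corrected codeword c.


s = (1, 1, 1, 0)^T, error position = 14, corrected codeword c = 101011100011011

Compute s = H r^T mod 2 one row at a time:
  s_1 = 0 + 0 + 0 + 1 + 1 + 0 + 0 + 1 = 3 ≡ 1 (mod 2).
  s_2 = 0 + 1 + 1 + 1 + 1 + 0 + 0 + 1 = 5 ≡ 1 (mod 2).
  s_3 = 0 + 1 + 1 + 1 + 0 + 1 + 0 + 1 = 5 ≡ 1 (mod 2).
  s_4 = 1 + 1 + 1 + 1 + 0 + 1 + 0 + 1 = 6 ≡ 0 (mod 2).
s = (1, 1, 1, 0)^T — this equals column 14 of H (binary 1110), so error is at position 14.
Correct: flip bit 14 of r = 101011100011001 to get c = 101011100011011.


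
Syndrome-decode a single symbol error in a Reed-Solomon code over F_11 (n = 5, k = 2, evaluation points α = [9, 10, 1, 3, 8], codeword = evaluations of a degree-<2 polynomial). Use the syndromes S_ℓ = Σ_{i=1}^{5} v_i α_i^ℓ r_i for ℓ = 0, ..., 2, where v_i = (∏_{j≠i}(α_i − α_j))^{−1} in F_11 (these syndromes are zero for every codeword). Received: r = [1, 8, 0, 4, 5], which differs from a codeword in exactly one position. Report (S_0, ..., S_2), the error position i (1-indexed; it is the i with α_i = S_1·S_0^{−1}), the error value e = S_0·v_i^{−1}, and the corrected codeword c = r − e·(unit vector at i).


S = (5, 4, 1), error at position 4, error magnitude e = 1, c = [1, 8, 0, 3, 5].

Step 1: column multipliers v_i = (∏_{j≠i}(α_i − α_j))^{−1} mod 11.
  i = 1 (α = 9): (9−10)(9−1)(9−3)(9−8) = (−1)·8·6·1 = −48 ≡ 7, so v_1 = 7^{−1} = 8 (mod 11).
  i = 2 (α = 10): (10−9)(10−1)(10−3)(10−8) = 1·9·7·2 = 126 ≡ 5, so v_2 = 5^{−1} = 9 (mod 11).
  i = 3 (α = 1): (1−9)(1−10)(1−3)(1−8) = (−8)·(−9)·(−2)·(−7) = 1008 ≡ 7, so v_3 = 7^{−1} = 8 (mod 11).
  i = 4 (α = 3): (3−9)(3−10)(3−1)(3−8) = (−6)·(−7)·2·(−5) = −420 ≡ 9, so v_4 = 9^{−1} = 5 (mod 11).
  i = 5 (α = 8): (8−9)(8−10)(8−1)(8−3) = (−1)·(−2)·7·5 = 70 ≡ 4, so v_5 = 4^{−1} = 3 (mod 11).
  v = [8, 9, 8, 5, 3].
Step 2: syndromes of r = [1, 8, 0, 4, 5] (all sums mod 11).
  S_0 = Σ v_i r_i = 8·1 + 9·8 + 8·0 + 5·4 + 3·5 = 115 ≡ 5.
  S_1 = Σ v_i α_i r_i = 8·9·1 + 9·10·8 + 8·1·0 + 5·3·4 + 3·8·5 = 972 ≡ 4.
  α_i^2 mod 11 = [4, 1, 1, 9, 9].
  S_2 = Σ v_i α_i^2 r_i = 8·4·1 + 9·1·8 + 8·1·0 + 5·9·4 + 3·9·5 = 419 ≡ 1.
  S = (5, 4, 1) ≠ 0, so r is not a codeword (an error is present).
Step 3: locate the error. For a single error e at position i, S_ℓ = v_i·e·α_i^ℓ, so α_err = S_1/S_0.
  S_0^{−1} = 5^{−1} = 9 (mod 11), so α_err = 4·9 = 36 ≡ 3 = α_4. Error position i = 4.
  Consistency check: S_2/S_1 = 1·3 = 3 ≡ 3 = α_err ✓ (single-error assumption holds).
Step 4: error magnitude e = S_0/v_4 = S_0·∏_{j≠4}(α_4 − α_j) = 5·9 = 45 ≡ 1 (mod 11).
Step 5: correct position 4: c_4 = r_4 − e = 4 − 1 ≡ 3 (mod 11). Hence c = [1, 8, 0, 3, 5].
  Check: interpolating c through the α_i gives m(x) = 4 + 7·x (degree < 2) with m(α_i) = c_i for every i, so c is indeed a codeword.


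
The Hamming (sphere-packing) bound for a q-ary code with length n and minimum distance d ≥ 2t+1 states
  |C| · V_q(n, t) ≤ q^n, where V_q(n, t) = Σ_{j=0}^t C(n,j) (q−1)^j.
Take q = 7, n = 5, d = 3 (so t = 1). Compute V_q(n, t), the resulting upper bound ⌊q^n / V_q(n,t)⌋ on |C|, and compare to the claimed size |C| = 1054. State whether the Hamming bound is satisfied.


V_q(n, t) = 31, q^n = 16807, Hamming bound = 542, |C| = 1054 > bound (violated).

Step 1: Compute V_q(n, t) = Σ_{j=0}^1 C(n, j) (q−1)^j.
  j = 0: C(5,0)·(6)^0 = 1·1 = 1.
  j = 1: C(5,1)·(6)^1 = 5·6 = 30.
  V_q(n, t) = 1 + 30 = 31.
Step 2: q^n = 7^5 = 16807.
Step 3: Hamming bound ⌊q^n / V_q(n,t)⌋ = ⌊16807/31⌋ = 542.
Step 4: Compare |C| = 1054 to 542: violated.
The claimed |C| lies above the Hamming bound, so no 7-ary code of length 5 with d ≥ 3 can have 1054 codewords.


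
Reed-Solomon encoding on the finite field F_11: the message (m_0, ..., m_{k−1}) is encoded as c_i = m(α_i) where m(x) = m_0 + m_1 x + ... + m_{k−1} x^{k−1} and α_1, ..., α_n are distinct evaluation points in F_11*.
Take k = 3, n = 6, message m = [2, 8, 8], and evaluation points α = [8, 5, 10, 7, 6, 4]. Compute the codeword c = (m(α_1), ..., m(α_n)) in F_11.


c = [6, 0, 2, 10, 8, 8]

Message polynomial: m(x) = 2 + 8·x + 8·x^2 (mod 11).
For each evaluation point α_i, compute m(α_i) mod 11:
  α_1 = 8: Horner steps 8 → 6 → 6, so m(8) = 6.
  α_2 = 5: Horner steps 8 → 4 → 0, so m(5) = 0.
  α_3 = 10: Horner steps 8 → 0 → 2, so m(10) = 2.
  α_4 = 7: Horner steps 8 → 9 → 10, so m(7) = 10.
  α_5 = 6: Horner steps 8 → 1 → 8, so m(6) = 8.
  α_6 = 4: Horner steps 8 → 7 → 8, so m(4) = 8.
Codeword c = [6, 0, 2, 10, 8, 8] ∈ F_11^6.


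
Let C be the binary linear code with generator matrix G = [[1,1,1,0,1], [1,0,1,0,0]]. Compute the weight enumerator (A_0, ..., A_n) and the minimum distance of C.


Weight distribution: A_0 = 1, A_2 = 2, A_4 = 1. Minimum distance d = 2.

Enumerate all 2^2 = 4 messages m ∈ F_2^2.
For each, compute codeword c = mG in F_2^5, then tally its weight.
  m = 00 → c = 00000, weight = 0.
  m = 10 → c = 11101, weight = 4.
  m = 01 → c = 10100, weight = 2.
  m = 11 → c = 01001, weight = 2.
Tally weights:
  weight 0: 1 codewords.
  weight 2: 2 codewords.
  weight 4: 1 codewords.
Minimum distance d = smallest w > 0 with A_w > 0 = 2.
Sanity: Σ A_w = 4 = 2^2 = 4 ✓.


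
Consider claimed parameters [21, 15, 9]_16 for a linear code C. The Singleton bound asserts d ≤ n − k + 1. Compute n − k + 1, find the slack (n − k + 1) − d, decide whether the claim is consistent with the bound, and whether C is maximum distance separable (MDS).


Singleton RHS = n − k + 1 = 7, slack = -2, bound violated (no such code; not MDS).

Singleton bound: d ≤ n − k + 1.
Here n = 21, k = 15, so n − k + 1 = 7.
Given d = 9, check d ≤ 7: NO.
Slack = (n − k + 1) − d = -2.
The slack is negative: d = 9 exceeds n − k + 1 = 7 by 2, so the Singleton bound is violated and no linear [21, 15, 9]_16 code can exist. In particular it is not MDS (MDS requires d = n − k + 1 exactly).
Description: the claimed parameters are [21, 15, 9]_16; such a code would be impossible (violates the Singleton bound).


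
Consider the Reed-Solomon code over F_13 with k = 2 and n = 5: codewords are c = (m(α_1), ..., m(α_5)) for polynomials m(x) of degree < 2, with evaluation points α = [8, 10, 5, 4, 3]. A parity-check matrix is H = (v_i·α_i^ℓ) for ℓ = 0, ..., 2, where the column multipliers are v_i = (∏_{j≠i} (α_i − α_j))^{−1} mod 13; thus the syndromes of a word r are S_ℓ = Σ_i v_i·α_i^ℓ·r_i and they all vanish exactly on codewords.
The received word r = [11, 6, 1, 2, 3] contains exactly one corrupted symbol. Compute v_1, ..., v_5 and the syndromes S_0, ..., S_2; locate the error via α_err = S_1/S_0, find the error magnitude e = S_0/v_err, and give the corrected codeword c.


S = (9, 12, 3), error at position 2, error magnitude e = 10, c = [11, 9, 1, 2, 3].

Step 1: column multipliers v_i = (∏_{j≠i}(α_i − α_j))^{−1} mod 13.
  i = 1 (α = 8): (8−10)(8−5)(8−4)(8−3) = (−2)·3·4·5 = −120 ≡ 10, so v_1 = 10^{−1} = 4 (mod 13).
  i = 2 (α = 10): (10−8)(10−5)(10−4)(10−3) = 2·5·6·7 = 420 ≡ 4, so v_2 = 4^{−1} = 10 (mod 13).
  i = 3 (α = 5): (5−8)(5−10)(5−4)(5−3) = (−3)·(−5)·1·2 = 30 ≡ 4, so v_3 = 4^{−1} = 10 (mod 13).
  i = 4 (α = 4): (4−8)(4−10)(4−5)(4−3) = (−4)·(−6)·(−1)·1 = −24 ≡ 2, so v_4 = 2^{−1} = 7 (mod 13).
  i = 5 (α = 3): (3−8)(3−10)(3−5)(3−4) = (−5)·(−7)·(−2)·(−1) = 70 ≡ 5, so v_5 = 5^{−1} = 8 (mod 13).
  v = [4, 10, 10, 7, 8].
Step 2: syndromes of r = [11, 6, 1, 2, 3] (all sums mod 13).
  S_0 = Σ v_i r_i = 4·11 + 10·6 + 10·1 + 7·2 + 8·3 = 152 ≡ 9.
  S_1 = Σ v_i α_i r_i = 4·8·11 + 10·10·6 + 10·5·1 + 7·4·2 + 8·3·3 = 1130 ≡ 12.
  α_i^2 mod 13 = [12, 9, 12, 3, 9].
  S_2 = Σ v_i α_i^2 r_i = 4·12·11 + 10·9·6 + 10·12·1 + 7·3·2 + 8·9·3 = 1446 ≡ 3.
  S = (9, 12, 3) ≠ 0, so r is not a codeword (an error is present).
Step 3: locate the error. For a single error e at position i, S_ℓ = v_i·e·α_i^ℓ, so α_err = S_1/S_0.
  S_0^{−1} = 9^{−1} = 3 (mod 13), so α_err = 12·3 = 36 ≡ 10 = α_2. Error position i = 2.
  Consistency check: S_2/S_1 = 3·12 = 36 ≡ 10 = α_err ✓ (single-error assumption holds).
Step 4: error magnitude e = S_0/v_2 = S_0·∏_{j≠2}(α_2 − α_j) = 9·4 = 36 ≡ 10 (mod 13).
Step 5: correct position 2: c_2 = r_2 − e = 6 − 10 ≡ 9 (mod 13). Hence c = [11, 9, 1, 2, 3].
  Check: interpolating c through the α_i gives m(x) = 6 + 12·x (degree < 2) with m(α_i) = c_i for every i, so c is indeed a codeword.


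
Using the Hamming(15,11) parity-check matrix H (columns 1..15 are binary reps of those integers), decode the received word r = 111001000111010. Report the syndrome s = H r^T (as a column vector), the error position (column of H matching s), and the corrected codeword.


s = (0, 1, 0, 1)^T, error position = 5, corrected codeword c = 111011000111010

Compute s = H r^T mod 2 one row at a time:
  s_1 = 0 + 0 + 1 + 1 + 1 + 0 + 1 + 0 = 4 ≡ 0 (mod 2).
  s_2 = 0 + 0 + 1 + 0 + 1 + 0 + 1 + 0 = 3 ≡ 1 (mod 2).
  s_3 = 1 + 1 + 1 + 0 + 1 + 1 + 1 + 0 = 6 ≡ 0 (mod 2).
  s_4 = 1 + 1 + 0 + 0 + 0 + 1 + 0 + 0 = 3 ≡ 1 (mod 2).
s = (0, 1, 0, 1)^T — this equals column 5 of H (binary 0101), so error is at position 5.
Correct: flip bit 5 of r = 111001000111010 to get c = 111011000111010.


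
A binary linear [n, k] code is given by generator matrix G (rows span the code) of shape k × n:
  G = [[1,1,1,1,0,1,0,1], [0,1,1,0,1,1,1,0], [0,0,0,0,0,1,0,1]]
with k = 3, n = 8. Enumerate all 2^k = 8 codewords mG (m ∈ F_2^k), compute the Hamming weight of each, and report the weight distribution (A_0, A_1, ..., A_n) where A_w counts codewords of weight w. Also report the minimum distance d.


Weight distribution: A_0 = 1, A_2 = 1, A_4 = 1, A_5 = 4, A_6 = 1. Minimum distance d = 2.

Enumerate all 2^3 = 8 messages m ∈ F_2^3.
For each, compute codeword c = mG in F_2^8, then tally its weight.
  m = 000 → c = 00000000, weight = 0.
  m = 100 → c = 11110101, weight = 6.
  m = 010 → c = 01101110, weight = 5.
  m = 110 → c = 10011011, weight = 5.
  m = 001 → c = 00000101, weight = 2.
  m = 101 → c = 11110000, weight = 4.
  m = 011 → c = 01101011, weight = 5.
  m = 111 → c = 10011110, weight = 5.
Tally weights:
  weight 0: 1 codewords.
  weight 2: 1 codewords.
  weight 4: 1 codewords.
  weight 5: 4 codewords.
  weight 6: 1 codewords.
Minimum distance d = smallest w > 0 with A_w > 0 = 2.
Sanity: Σ A_w = 8 = 2^3 = 8 ✓.


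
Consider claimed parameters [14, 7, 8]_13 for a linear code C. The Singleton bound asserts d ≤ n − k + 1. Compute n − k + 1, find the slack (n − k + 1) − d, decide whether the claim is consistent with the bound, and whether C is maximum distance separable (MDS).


Singleton RHS = n − k + 1 = 8, slack = 0, bound satisfied, MDS.

Singleton bound: d ≤ n − k + 1.
Here n = 14, k = 7, so n − k + 1 = 8.
Given d = 8, check d ≤ 8: YES.
Slack = (n − k + 1) − d = 0.
The code is MDS (slack = 0).
Description: the claimed parameters are [14, 7, 8]_13; such a code would be MDS (meets Singleton bound).


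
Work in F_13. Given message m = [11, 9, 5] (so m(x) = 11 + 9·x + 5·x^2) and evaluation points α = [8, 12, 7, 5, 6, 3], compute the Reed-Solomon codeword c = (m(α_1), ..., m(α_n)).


c = [0, 7, 7, 12, 11, 5]

Message polynomial: m(x) = 11 + 9·x + 5·x^2 (mod 13).
For each evaluation point α_i, compute m(α_i) mod 13:
  α_1 = 8: Horner steps 5 → 10 → 0, so m(8) = 0.
  α_2 = 12: Horner steps 5 → 4 → 7, so m(12) = 7.
  α_3 = 7: Horner steps 5 → 5 → 7, so m(7) = 7.
  α_4 = 5: Horner steps 5 → 8 → 12, so m(5) = 12.
  α_5 = 6: Horner steps 5 → 0 → 11, so m(6) = 11.
  α_6 = 3: Horner steps 5 → 11 → 5, so m(3) = 5.
Codeword c = [0, 7, 7, 12, 11, 5] ∈ F_13^6.


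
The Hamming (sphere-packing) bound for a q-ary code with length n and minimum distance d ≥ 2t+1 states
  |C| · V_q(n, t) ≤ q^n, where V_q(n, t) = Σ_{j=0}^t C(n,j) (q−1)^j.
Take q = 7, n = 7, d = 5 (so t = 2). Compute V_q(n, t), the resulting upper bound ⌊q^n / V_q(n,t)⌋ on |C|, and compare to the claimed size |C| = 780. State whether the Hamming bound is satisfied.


V_q(n, t) = 799, q^n = 823543, Hamming bound = 1030, |C| = 780 ≤ bound (satisfied).

Step 1: Compute V_q(n, t) = Σ_{j=0}^2 C(n, j) (q−1)^j.
  j = 0: C(7,0)·(6)^0 = 1·1 = 1.
  j = 1: C(7,1)·(6)^1 = 7·6 = 42.
  j = 2: C(7,2)·(6)^2 = 21·36 = 756.
  V_q(n, t) = 1 + 42 + 756 = 799.
Step 2: q^n = 7^7 = 823543.
Step 3: Hamming bound ⌊q^n / V_q(n,t)⌋ = ⌊823543/799⌋ = 1030.
Step 4: Compare |C| = 780 to 1030: satisfied.
The claimed |C| lies below the Hamming bound.


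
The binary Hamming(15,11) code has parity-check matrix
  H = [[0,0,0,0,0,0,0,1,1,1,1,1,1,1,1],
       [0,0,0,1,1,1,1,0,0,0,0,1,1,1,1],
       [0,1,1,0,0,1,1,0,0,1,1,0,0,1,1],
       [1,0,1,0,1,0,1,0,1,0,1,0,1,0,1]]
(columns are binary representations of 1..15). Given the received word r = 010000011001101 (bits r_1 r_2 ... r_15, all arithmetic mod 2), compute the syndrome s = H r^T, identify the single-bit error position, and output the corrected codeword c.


s = (1, 1, 0, 1)^T, error position = 13, corrected codeword c = 010000011001001

Compute s = H r^T mod 2 one row at a time:
  s_1 = 1 + 1 + 0 + 0 + 1 + 1 + 0 + 1 = 5 ≡ 1 (mod 2).
  s_2 = 0 + 0 + 0 + 0 + 1 + 1 + 0 + 1 = 3 ≡ 1 (mod 2).
  s_3 = 1 + 0 + 0 + 0 + 0 + 0 + 0 + 1 = 2 ≡ 0 (mod 2).
  s_4 = 0 + 0 + 0 + 0 + 1 + 0 + 1 + 1 = 3 ≡ 1 (mod 2).
s = (1, 1, 0, 1)^T — this equals column 13 of H (binary 1101), so error is at position 13.
Correct: flip bit 13 of r = 010000011001101 to get c = 010000011001001.


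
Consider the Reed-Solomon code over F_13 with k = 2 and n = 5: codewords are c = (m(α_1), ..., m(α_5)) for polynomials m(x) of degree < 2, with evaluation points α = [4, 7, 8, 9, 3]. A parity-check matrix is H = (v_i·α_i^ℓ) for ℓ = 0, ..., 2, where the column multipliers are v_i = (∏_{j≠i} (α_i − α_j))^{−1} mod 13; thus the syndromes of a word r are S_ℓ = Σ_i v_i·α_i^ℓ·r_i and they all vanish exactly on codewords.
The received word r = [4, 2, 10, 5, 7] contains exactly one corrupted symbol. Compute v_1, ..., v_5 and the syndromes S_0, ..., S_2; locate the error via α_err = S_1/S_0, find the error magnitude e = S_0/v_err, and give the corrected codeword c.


S = (8, 11, 7), error at position 5, error magnitude e = 11, c = [4, 2, 10, 5, 9].

Step 1: column multipliers v_i = (∏_{j≠i}(α_i − α_j))^{−1} mod 13.
  i = 1 (α = 4): (4−7)(4−8)(4−9)(4−3) = (−3)·(−4)·(−5)·1 = −60 ≡ 5, so v_1 = 5^{−1} = 8 (mod 13).
  i = 2 (α = 7): (7−4)(7−8)(7−9)(7−3) = 3·(−1)·(−2)·4 = 24 ≡ 11, so v_2 = 11^{−1} = 6 (mod 13).
  i = 3 (α = 8): (8−4)(8−7)(8−9)(8−3) = 4·1·(−1)·5 = −20 ≡ 6, so v_3 = 6^{−1} = 11 (mod 13).
  i = 4 (α = 9): (9−4)(9−7)(9−8)(9−3) = 5·2·1·6 = 60 ≡ 8, so v_4 = 8^{−1} = 5 (mod 13).
  i = 5 (α = 3): (3−4)(3−7)(3−8)(3−9) = (−1)·(−4)·(−5)·(−6) = 120 ≡ 3, so v_5 = 3^{−1} = 9 (mod 13).
  v = [8, 6, 11, 5, 9].
Step 2: syndromes of r = [4, 2, 10, 5, 7] (all sums mod 13).
  S_0 = Σ v_i r_i = 8·4 + 6·2 + 11·10 + 5·5 + 9·7 = 242 ≡ 8.
  S_1 = Σ v_i α_i r_i = 8·4·4 + 6·7·2 + 11·8·10 + 5·9·5 + 9·3·7 = 1506 ≡ 11.
  α_i^2 mod 13 = [3, 10, 12, 3, 9].
  S_2 = Σ v_i α_i^2 r_i = 8·3·4 + 6·10·2 + 11·12·10 + 5·3·5 + 9·9·7 = 2178 ≡ 7.
  S = (8, 11, 7) ≠ 0, so r is not a codeword (an error is present).
Step 3: locate the error. For a single error e at position i, S_ℓ = v_i·e·α_i^ℓ, so α_err = S_1/S_0.
  S_0^{−1} = 8^{−1} = 5 (mod 13), so α_err = 11·5 = 55 ≡ 3 = α_5. Error position i = 5.
  Consistency check: S_2/S_1 = 7·6 = 42 ≡ 3 = α_err ✓ (single-error assumption holds).
Step 4: error magnitude e = S_0/v_5 = S_0·∏_{j≠5}(α_5 − α_j) = 8·3 = 24 ≡ 11 (mod 13).
Step 5: correct position 5: c_5 = r_5 − e = 7 − 11 ≡ 9 (mod 13). Hence c = [4, 2, 10, 5, 9].
  Check: interpolating c through the α_i gives m(x) = 11 + 8·x (degree < 2) with m(α_i) = c_i for every i, so c is indeed a codeword.


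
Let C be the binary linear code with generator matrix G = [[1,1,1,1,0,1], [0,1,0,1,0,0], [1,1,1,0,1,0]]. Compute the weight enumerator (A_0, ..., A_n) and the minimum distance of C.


Weight distribution: A_0 = 1, A_2 = 1, A_3 = 3, A_4 = 2, A_5 = 1. Minimum distance d = 2.

Enumerate all 2^3 = 8 messages m ∈ F_2^3.
For each, compute codeword c = mG in F_2^6, then tally its weight.
  m = 000 → c = 000000, weight = 0.
  m = 100 → c = 111101, weight = 5.
  m = 010 → c = 010100, weight = 2.
  m = 110 → c = 101001, weight = 3.
  m = 001 → c = 111010, weight = 4.
  m = 101 → c = 000111, weight = 3.
  m = 011 → c = 101110, weight = 4.
  m = 111 → c = 010011, weight = 3.
Tally weights:
  weight 0: 1 codewords.
  weight 2: 1 codewords.
  weight 3: 3 codewords.
  weight 4: 2 codewords.
  weight 5: 1 codewords.
Minimum distance d = smallest w > 0 with A_w > 0 = 2.
Sanity: Σ A_w = 8 = 2^3 = 8 ✓.


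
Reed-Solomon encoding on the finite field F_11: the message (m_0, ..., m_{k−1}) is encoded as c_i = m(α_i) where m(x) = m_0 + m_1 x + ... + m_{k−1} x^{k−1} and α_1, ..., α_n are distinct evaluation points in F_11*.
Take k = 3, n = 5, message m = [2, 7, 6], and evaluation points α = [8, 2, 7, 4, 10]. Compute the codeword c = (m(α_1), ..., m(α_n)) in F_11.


c = [2, 7, 4, 5, 1]

Message polynomial: m(x) = 2 + 7·x + 6·x^2 (mod 11).
For each evaluation point α_i, compute m(α_i) mod 11:
  α_1 = 8: Horner steps 6 → 0 → 2, so m(8) = 2.
  α_2 = 2: Horner steps 6 → 8 → 7, so m(2) = 7.
  α_3 = 7: Horner steps 6 → 5 → 4, so m(7) = 4.
  α_4 = 4: Horner steps 6 → 9 → 5, so m(4) = 5.
  α_5 = 10: Horner steps 6 → 1 → 1, so m(10) = 1.
Codeword c = [2, 7, 4, 5, 1] ∈ F_11^5.


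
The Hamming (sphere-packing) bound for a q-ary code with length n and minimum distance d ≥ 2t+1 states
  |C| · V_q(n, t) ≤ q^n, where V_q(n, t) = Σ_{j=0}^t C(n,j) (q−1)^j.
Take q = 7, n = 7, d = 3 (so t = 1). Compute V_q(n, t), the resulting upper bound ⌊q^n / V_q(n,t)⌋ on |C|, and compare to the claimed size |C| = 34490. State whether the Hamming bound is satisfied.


V_q(n, t) = 43, q^n = 823543, Hamming bound = 19152, |C| = 34490 > bound (violated).

Step 1: Compute V_q(n, t) = Σ_{j=0}^1 C(n, j) (q−1)^j.
  j = 0: C(7,0)·(6)^0 = 1·1 = 1.
  j = 1: C(7,1)·(6)^1 = 7·6 = 42.
  V_q(n, t) = 1 + 42 = 43.
Step 2: q^n = 7^7 = 823543.
Step 3: Hamming bound ⌊q^n / V_q(n,t)⌋ = ⌊823543/43⌋ = 19152.
Step 4: Compare |C| = 34490 to 19152: violated.
The claimed |C| lies above the Hamming bound, so no 7-ary code of length 7 with d ≥ 3 can have 34490 codewords.


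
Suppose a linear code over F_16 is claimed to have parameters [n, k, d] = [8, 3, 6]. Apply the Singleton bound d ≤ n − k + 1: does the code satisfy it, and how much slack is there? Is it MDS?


Singleton RHS = n − k + 1 = 6, slack = 0, bound satisfied, MDS.

Singleton bound: d ≤ n − k + 1.
Here n = 8, k = 3, so n − k + 1 = 6.
Given d = 6, check d ≤ 6: YES.
Slack = (n − k + 1) − d = 0.
The code is MDS (slack = 0).
Description: the claimed parameters are [8, 3, 6]_16; such a code would be MDS (meets Singleton bound).


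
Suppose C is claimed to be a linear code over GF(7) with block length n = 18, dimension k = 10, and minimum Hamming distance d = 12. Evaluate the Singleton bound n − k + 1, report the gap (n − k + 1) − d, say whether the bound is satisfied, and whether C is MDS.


Singleton RHS = n − k + 1 = 9, slack = -3, bound violated (no such code; not MDS).

Singleton bound: d ≤ n − k + 1.
Here n = 18, k = 10, so n − k + 1 = 9.
Given d = 12, check d ≤ 9: NO.
Slack = (n − k + 1) − d = -3.
The slack is negative: d = 12 exceeds n − k + 1 = 9 by 3, so the Singleton bound is violated and no linear [18, 10, 12]_7 code can exist. In particular it is not MDS (MDS requires d = n − k + 1 exactly).
Description: the claimed parameters are [18, 10, 12]_7; such a code would be impossible (violates the Singleton bound).


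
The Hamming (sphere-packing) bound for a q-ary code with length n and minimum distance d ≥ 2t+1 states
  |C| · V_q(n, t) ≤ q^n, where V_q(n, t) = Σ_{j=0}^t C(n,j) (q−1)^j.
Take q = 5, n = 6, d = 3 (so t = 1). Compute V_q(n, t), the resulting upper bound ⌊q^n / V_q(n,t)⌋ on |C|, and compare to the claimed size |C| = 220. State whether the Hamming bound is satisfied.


V_q(n, t) = 25, q^n = 15625, Hamming bound = 625, |C| = 220 ≤ bound (satisfied).

Step 1: Compute V_q(n, t) = Σ_{j=0}^1 C(n, j) (q−1)^j.
  j = 0: C(6,0)·(4)^0 = 1·1 = 1.
  j = 1: C(6,1)·(4)^1 = 6·4 = 24.
  V_q(n, t) = 1 + 24 = 25.
Step 2: q^n = 5^6 = 15625.
Step 3: Hamming bound ⌊q^n / V_q(n,t)⌋ = ⌊15625/25⌋ = 625.
Step 4: Compare |C| = 220 to 625: satisfied.
The claimed |C| lies below the Hamming bound.


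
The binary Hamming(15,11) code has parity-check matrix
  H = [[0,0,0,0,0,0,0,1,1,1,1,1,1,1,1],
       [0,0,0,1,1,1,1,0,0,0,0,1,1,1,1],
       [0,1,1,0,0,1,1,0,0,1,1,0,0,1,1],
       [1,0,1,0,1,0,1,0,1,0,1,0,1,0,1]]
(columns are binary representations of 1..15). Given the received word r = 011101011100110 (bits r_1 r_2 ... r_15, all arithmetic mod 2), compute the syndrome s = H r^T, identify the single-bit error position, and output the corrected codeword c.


s = (1, 0, 1, 1)^T, error position = 11, corrected codeword c = 011101011110110

Compute s = H r^T mod 2 one row at a time:
  s_1 = 1 + 1 + 1 + 0 + 0 + 1 + 1 + 0 = 5 ≡ 1 (mod 2).
  s_2 = 1 + 0 + 1 + 0 + 0 + 1 + 1 + 0 = 4 ≡ 0 (mod 2).
  s_3 = 1 + 1 + 1 + 0 + 1 + 0 + 1 + 0 = 5 ≡ 1 (mod 2).
  s_4 = 0 + 1 + 0 + 0 + 1 + 0 + 1 + 0 = 3 ≡ 1 (mod 2).
s = (1, 0, 1, 1)^T — this equals column 11 of H (binary 1011), so error is at position 11.
Correct: flip bit 11 of r = 011101011100110 to get c = 011101011110110.


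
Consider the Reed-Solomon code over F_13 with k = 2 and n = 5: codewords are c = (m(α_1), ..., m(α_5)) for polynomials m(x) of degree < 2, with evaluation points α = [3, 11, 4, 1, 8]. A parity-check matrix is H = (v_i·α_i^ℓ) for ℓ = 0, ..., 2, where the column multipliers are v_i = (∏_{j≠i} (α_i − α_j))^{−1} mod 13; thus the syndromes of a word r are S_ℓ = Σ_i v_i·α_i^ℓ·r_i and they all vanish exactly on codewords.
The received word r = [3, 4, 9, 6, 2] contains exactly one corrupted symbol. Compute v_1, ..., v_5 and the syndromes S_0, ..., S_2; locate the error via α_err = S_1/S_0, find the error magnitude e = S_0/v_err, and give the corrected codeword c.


S = (11, 5, 7), error at position 3, error magnitude e = 1, c = [3, 4, 8, 6, 2].

Step 1: column multipliers v_i = (∏_{j≠i}(α_i − α_j))^{−1} mod 13.
  i = 1 (α = 3): (3−11)(3−4)(3−1)(3−8) = (−8)·(−1)·2·(−5) = −80 ≡ 11, so v_1 = 11^{−1} = 6 (mod 13).
  i = 2 (α = 11): (11−3)(11−4)(11−1)(11−8) = 8·7·10·3 = 1680 ≡ 3, so v_2 = 3^{−1} = 9 (mod 13).
  i = 3 (α = 4): (4−3)(4−11)(4−1)(4−8) = 1·(−7)·3·(−4) = 84 ≡ 6, so v_3 = 6^{−1} = 11 (mod 13).
  i = 4 (α = 1): (1−3)(1−11)(1−4)(1−8) = (−2)·(−10)·(−3)·(−7) = 420 ≡ 4, so v_4 = 4^{−1} = 10 (mod 13).
  i = 5 (α = 8): (8−3)(8−11)(8−4)(8−1) = 5·(−3)·4·7 = −420 ≡ 9, so v_5 = 9^{−1} = 3 (mod 13).
  v = [6, 9, 11, 10, 3].
Step 2: syndromes of r = [3, 4, 9, 6, 2] (all sums mod 13).
  S_0 = Σ v_i r_i = 6·3 + 9·4 + 11·9 + 10·6 + 3·2 = 219 ≡ 11.
  S_1 = Σ v_i α_i r_i = 6·3·3 + 9·11·4 + 11·4·9 + 10·1·6 + 3·8·2 = 954 ≡ 5.
  α_i^2 mod 13 = [9, 4, 3, 1, 12].
  S_2 = Σ v_i α_i^2 r_i = 6·9·3 + 9·4·4 + 11·3·9 + 10·1·6 + 3·12·2 = 735 ≡ 7.
  S = (11, 5, 7) ≠ 0, so r is not a codeword (an error is present).
Step 3: locate the error. For a single error e at position i, S_ℓ = v_i·e·α_i^ℓ, so α_err = S_1/S_0.
  S_0^{−1} = 11^{−1} = 6 (mod 13), so α_err = 5·6 = 30 ≡ 4 = α_3. Error position i = 3.
  Consistency check: S_2/S_1 = 7·8 = 56 ≡ 4 = α_err ✓ (single-error assumption holds).
Step 4: error magnitude e = S_0/v_3 = S_0·∏_{j≠3}(α_3 − α_j) = 11·6 = 66 ≡ 1 (mod 13).
Step 5: correct position 3: c_3 = r_3 − e = 9 − 1 ≡ 8 (mod 13). Hence c = [3, 4, 8, 6, 2].
  Check: interpolating c through the α_i gives m(x) = 1 + 5·x (degree < 2) with m(α_i) = c_i for every i, so c is indeed a codeword.


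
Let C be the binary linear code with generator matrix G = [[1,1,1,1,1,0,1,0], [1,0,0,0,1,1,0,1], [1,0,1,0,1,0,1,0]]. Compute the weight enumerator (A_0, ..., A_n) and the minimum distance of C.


Weight distribution: A_0 = 1, A_2 = 1, A_4 = 3, A_6 = 3. Minimum distance d = 2.

Enumerate all 2^3 = 8 messages m ∈ F_2^3.
For each, compute codeword c = mG in F_2^8, then tally its weight.
  m = 000 → c = 00000000, weight = 0.
  m = 100 → c = 11111010, weight = 6.
  m = 010 → c = 10001101, weight = 4.
  m = 110 → c = 01110111, weight = 6.
  m = 001 → c = 10101010, weight = 4.
  m = 101 → c = 01010000, weight = 2.
  m = 011 → c = 00100111, weight = 4.
  m = 111 → c = 11011101, weight = 6.
Tally weights:
  weight 0: 1 codewords.
  weight 2: 1 codewords.
  weight 4: 3 codewords.
  weight 6: 3 codewords.
Minimum distance d = smallest w > 0 with A_w > 0 = 2.
Sanity: Σ A_w = 8 = 2^3 = 8 ✓.


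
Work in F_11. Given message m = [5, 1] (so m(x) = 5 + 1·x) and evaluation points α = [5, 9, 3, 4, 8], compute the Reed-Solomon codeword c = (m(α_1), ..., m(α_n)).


c = [10, 3, 8, 9, 2]

Message polynomial: m(x) = 5 + 1·x (mod 11).
For each evaluation point α_i, compute m(α_i) mod 11:
  α_1 = 5: Horner steps 1 → 10, so m(5) = 10.
  α_2 = 9: Horner steps 1 → 3, so m(9) = 3.
  α_3 = 3: Horner steps 1 → 8, so m(3) = 8.
  α_4 = 4: Horner steps 1 → 9, so m(4) = 9.
  α_5 = 8: Horner steps 1 → 2, so m(8) = 2.
Codeword c = [10, 3, 8, 9, 2] ∈ F_11^5.
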